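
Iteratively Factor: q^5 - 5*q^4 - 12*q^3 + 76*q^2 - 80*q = (q)*(q^4 - 5*q^3 - 12*q^2 + 76*q - 80) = q*(q - 2)*(q^3 - 3*q^2 - 18*q + 40) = q*(q - 5)*(q - 2)*(q^2 + 2*q - 8) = q*(q - 5)*(q - 2)*(q + 4)*(q - 2)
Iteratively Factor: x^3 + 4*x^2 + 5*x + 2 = (x + 2)*(x^2 + 2*x + 1) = (x + 1)*(x + 2)*(x + 1)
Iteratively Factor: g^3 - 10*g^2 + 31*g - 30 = (g - 5)*(g^2 - 5*g + 6) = (g - 5)*(g - 2)*(g - 3)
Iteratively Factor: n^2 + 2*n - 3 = (n + 3)*(n - 1)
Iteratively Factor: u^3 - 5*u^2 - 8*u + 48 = (u + 3)*(u^2 - 8*u + 16) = (u - 4)*(u + 3)*(u - 4)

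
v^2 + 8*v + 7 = (v + 1)*(v + 7)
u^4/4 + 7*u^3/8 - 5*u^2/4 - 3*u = u*(u/4 + 1)*(u - 2)*(u + 3/2)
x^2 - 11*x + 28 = (x - 7)*(x - 4)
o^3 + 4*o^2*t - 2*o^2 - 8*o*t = o*(o - 2)*(o + 4*t)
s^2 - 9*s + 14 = (s - 7)*(s - 2)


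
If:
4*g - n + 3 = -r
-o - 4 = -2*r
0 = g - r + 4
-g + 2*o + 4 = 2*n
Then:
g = -2/7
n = 39/7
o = 24/7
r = 26/7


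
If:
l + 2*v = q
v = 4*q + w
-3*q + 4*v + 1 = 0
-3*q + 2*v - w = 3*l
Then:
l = 3/13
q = 7/13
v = 2/13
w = -2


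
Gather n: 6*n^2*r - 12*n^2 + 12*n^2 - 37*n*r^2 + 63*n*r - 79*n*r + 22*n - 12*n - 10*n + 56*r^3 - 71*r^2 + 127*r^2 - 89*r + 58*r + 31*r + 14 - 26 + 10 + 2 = 6*n^2*r + n*(-37*r^2 - 16*r) + 56*r^3 + 56*r^2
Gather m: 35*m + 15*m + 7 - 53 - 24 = 50*m - 70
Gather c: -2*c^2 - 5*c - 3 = -2*c^2 - 5*c - 3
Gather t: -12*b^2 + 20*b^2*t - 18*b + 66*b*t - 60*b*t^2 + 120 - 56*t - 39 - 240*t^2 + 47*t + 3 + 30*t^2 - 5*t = -12*b^2 - 18*b + t^2*(-60*b - 210) + t*(20*b^2 + 66*b - 14) + 84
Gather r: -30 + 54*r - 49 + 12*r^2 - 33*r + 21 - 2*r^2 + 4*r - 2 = 10*r^2 + 25*r - 60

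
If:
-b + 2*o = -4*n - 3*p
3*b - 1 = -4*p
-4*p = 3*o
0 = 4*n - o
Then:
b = -1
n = -1/3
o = -4/3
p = 1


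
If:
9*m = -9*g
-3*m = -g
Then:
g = 0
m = 0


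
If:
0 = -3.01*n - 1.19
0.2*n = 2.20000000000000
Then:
No Solution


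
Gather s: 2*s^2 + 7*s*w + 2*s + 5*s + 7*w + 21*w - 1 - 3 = 2*s^2 + s*(7*w + 7) + 28*w - 4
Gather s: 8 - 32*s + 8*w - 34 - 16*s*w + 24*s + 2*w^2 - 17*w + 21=s*(-16*w - 8) + 2*w^2 - 9*w - 5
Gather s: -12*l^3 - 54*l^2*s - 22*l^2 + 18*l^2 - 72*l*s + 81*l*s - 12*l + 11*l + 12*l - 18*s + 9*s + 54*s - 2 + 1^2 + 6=-12*l^3 - 4*l^2 + 11*l + s*(-54*l^2 + 9*l + 45) + 5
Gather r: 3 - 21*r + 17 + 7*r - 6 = 14 - 14*r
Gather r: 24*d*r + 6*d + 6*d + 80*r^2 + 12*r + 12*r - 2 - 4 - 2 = 12*d + 80*r^2 + r*(24*d + 24) - 8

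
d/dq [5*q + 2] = 5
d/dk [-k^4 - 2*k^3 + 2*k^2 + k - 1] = -4*k^3 - 6*k^2 + 4*k + 1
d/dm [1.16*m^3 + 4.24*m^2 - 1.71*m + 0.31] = 3.48*m^2 + 8.48*m - 1.71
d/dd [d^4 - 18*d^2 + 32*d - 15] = 4*d^3 - 36*d + 32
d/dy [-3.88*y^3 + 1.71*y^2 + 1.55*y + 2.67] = -11.64*y^2 + 3.42*y + 1.55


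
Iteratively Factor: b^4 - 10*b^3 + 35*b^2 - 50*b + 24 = (b - 2)*(b^3 - 8*b^2 + 19*b - 12) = (b - 2)*(b - 1)*(b^2 - 7*b + 12) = (b - 4)*(b - 2)*(b - 1)*(b - 3)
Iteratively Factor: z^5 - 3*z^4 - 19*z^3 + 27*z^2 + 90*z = (z + 2)*(z^4 - 5*z^3 - 9*z^2 + 45*z) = z*(z + 2)*(z^3 - 5*z^2 - 9*z + 45) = z*(z - 5)*(z + 2)*(z^2 - 9) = z*(z - 5)*(z + 2)*(z + 3)*(z - 3)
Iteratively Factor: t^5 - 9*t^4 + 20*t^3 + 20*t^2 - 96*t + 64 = (t - 2)*(t^4 - 7*t^3 + 6*t^2 + 32*t - 32) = (t - 4)*(t - 2)*(t^3 - 3*t^2 - 6*t + 8) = (t - 4)*(t - 2)*(t + 2)*(t^2 - 5*t + 4) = (t - 4)^2*(t - 2)*(t + 2)*(t - 1)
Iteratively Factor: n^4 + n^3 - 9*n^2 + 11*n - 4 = (n - 1)*(n^3 + 2*n^2 - 7*n + 4) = (n - 1)*(n + 4)*(n^2 - 2*n + 1) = (n - 1)^2*(n + 4)*(n - 1)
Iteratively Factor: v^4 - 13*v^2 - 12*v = (v + 3)*(v^3 - 3*v^2 - 4*v) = v*(v + 3)*(v^2 - 3*v - 4) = v*(v - 4)*(v + 3)*(v + 1)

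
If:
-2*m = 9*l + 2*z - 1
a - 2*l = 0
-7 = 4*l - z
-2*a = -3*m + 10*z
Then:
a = -358/139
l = -179/139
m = 618/139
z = 257/139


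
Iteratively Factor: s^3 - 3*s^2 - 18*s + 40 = (s - 5)*(s^2 + 2*s - 8) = (s - 5)*(s + 4)*(s - 2)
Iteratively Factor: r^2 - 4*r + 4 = (r - 2)*(r - 2)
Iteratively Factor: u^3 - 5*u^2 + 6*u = (u - 2)*(u^2 - 3*u) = (u - 3)*(u - 2)*(u)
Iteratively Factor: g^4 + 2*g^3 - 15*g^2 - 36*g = (g - 4)*(g^3 + 6*g^2 + 9*g) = (g - 4)*(g + 3)*(g^2 + 3*g) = (g - 4)*(g + 3)^2*(g)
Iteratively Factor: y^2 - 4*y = (y)*(y - 4)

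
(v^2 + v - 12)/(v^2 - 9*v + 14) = (v^2 + v - 12)/(v^2 - 9*v + 14)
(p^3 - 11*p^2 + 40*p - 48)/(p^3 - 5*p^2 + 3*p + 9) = (p^2 - 8*p + 16)/(p^2 - 2*p - 3)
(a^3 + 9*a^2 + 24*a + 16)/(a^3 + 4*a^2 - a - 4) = (a + 4)/(a - 1)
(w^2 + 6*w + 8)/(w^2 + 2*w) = (w + 4)/w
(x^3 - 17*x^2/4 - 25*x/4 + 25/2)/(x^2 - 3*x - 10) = x - 5/4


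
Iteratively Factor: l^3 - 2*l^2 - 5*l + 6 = (l - 1)*(l^2 - l - 6) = (l - 3)*(l - 1)*(l + 2)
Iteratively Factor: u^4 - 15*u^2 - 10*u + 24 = (u + 2)*(u^3 - 2*u^2 - 11*u + 12) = (u + 2)*(u + 3)*(u^2 - 5*u + 4) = (u - 1)*(u + 2)*(u + 3)*(u - 4)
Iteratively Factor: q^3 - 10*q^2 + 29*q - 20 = (q - 1)*(q^2 - 9*q + 20) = (q - 4)*(q - 1)*(q - 5)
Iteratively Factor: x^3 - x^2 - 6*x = (x)*(x^2 - x - 6) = x*(x + 2)*(x - 3)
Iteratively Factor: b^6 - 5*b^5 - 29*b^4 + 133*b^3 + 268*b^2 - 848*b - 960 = (b - 4)*(b^5 - b^4 - 33*b^3 + b^2 + 272*b + 240) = (b - 4)*(b + 3)*(b^4 - 4*b^3 - 21*b^2 + 64*b + 80) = (b - 4)*(b + 1)*(b + 3)*(b^3 - 5*b^2 - 16*b + 80) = (b - 4)^2*(b + 1)*(b + 3)*(b^2 - b - 20) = (b - 5)*(b - 4)^2*(b + 1)*(b + 3)*(b + 4)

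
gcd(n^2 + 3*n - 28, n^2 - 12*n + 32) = n - 4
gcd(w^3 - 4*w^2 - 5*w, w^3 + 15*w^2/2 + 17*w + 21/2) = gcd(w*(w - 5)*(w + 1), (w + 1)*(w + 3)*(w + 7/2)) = w + 1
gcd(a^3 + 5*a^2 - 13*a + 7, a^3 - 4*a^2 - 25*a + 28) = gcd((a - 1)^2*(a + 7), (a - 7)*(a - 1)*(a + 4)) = a - 1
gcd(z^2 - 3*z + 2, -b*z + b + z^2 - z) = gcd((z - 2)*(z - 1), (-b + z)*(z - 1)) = z - 1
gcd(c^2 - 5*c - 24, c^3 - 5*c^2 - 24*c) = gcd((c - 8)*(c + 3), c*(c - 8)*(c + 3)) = c^2 - 5*c - 24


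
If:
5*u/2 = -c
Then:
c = -5*u/2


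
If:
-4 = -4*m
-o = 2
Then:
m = 1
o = -2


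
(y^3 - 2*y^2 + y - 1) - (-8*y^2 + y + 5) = y^3 + 6*y^2 - 6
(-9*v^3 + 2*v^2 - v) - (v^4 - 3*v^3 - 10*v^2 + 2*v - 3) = -v^4 - 6*v^3 + 12*v^2 - 3*v + 3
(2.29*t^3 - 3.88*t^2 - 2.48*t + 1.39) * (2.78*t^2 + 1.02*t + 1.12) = 6.3662*t^5 - 8.4506*t^4 - 8.2872*t^3 - 3.011*t^2 - 1.3598*t + 1.5568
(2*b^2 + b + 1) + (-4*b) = 2*b^2 - 3*b + 1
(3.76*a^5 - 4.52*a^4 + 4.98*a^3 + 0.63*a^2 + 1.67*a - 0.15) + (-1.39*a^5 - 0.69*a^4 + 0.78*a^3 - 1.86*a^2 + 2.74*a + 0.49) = 2.37*a^5 - 5.21*a^4 + 5.76*a^3 - 1.23*a^2 + 4.41*a + 0.34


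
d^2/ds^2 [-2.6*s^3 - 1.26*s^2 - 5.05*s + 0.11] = -15.6*s - 2.52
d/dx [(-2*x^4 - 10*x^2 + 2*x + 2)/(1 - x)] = 2*(3*x^4 - 4*x^3 + 5*x^2 - 10*x + 2)/(x^2 - 2*x + 1)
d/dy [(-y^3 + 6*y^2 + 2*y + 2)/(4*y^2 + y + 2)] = 2*(-2*y^4 - y^3 - 4*y^2 + 4*y + 1)/(16*y^4 + 8*y^3 + 17*y^2 + 4*y + 4)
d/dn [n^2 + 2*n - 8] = 2*n + 2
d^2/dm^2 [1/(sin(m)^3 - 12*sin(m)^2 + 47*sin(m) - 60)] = (-9*sin(m)^6 + 132*sin(m)^5 - 658*sin(m)^4 + 960*sin(m)^3 + 1817*sin(m)^2 - 5844*sin(m) + 2978)/(sin(m)^3 - 12*sin(m)^2 + 47*sin(m) - 60)^3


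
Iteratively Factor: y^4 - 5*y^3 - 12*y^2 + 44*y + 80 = (y - 4)*(y^3 - y^2 - 16*y - 20) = (y - 4)*(y + 2)*(y^2 - 3*y - 10) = (y - 4)*(y + 2)^2*(y - 5)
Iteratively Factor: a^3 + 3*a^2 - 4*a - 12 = (a + 3)*(a^2 - 4) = (a - 2)*(a + 3)*(a + 2)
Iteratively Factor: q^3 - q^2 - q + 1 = (q - 1)*(q^2 - 1) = (q - 1)^2*(q + 1)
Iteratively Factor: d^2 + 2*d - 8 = (d + 4)*(d - 2)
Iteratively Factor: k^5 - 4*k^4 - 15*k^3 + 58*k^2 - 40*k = (k)*(k^4 - 4*k^3 - 15*k^2 + 58*k - 40) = k*(k - 2)*(k^3 - 2*k^2 - 19*k + 20) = k*(k - 2)*(k + 4)*(k^2 - 6*k + 5) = k*(k - 2)*(k - 1)*(k + 4)*(k - 5)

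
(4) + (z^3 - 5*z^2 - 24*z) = z^3 - 5*z^2 - 24*z + 4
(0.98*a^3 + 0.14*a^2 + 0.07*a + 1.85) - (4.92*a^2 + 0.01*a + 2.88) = 0.98*a^3 - 4.78*a^2 + 0.06*a - 1.03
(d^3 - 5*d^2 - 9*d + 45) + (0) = d^3 - 5*d^2 - 9*d + 45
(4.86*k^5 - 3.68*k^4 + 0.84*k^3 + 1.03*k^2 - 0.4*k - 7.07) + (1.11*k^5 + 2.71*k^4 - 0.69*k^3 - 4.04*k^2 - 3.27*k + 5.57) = 5.97*k^5 - 0.97*k^4 + 0.15*k^3 - 3.01*k^2 - 3.67*k - 1.5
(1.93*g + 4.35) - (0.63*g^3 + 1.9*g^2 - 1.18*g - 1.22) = -0.63*g^3 - 1.9*g^2 + 3.11*g + 5.57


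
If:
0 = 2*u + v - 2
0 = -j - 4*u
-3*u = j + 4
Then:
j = -16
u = 4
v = -6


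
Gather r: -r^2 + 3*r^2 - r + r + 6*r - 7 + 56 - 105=2*r^2 + 6*r - 56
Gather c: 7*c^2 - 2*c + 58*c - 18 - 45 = 7*c^2 + 56*c - 63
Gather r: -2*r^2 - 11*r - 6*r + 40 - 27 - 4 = -2*r^2 - 17*r + 9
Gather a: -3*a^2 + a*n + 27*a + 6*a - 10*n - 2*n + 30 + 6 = -3*a^2 + a*(n + 33) - 12*n + 36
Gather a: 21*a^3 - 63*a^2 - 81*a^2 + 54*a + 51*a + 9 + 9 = 21*a^3 - 144*a^2 + 105*a + 18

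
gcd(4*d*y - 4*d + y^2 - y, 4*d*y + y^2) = 4*d + y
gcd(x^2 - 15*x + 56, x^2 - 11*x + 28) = x - 7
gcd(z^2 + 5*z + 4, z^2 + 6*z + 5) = z + 1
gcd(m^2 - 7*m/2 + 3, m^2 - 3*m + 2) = m - 2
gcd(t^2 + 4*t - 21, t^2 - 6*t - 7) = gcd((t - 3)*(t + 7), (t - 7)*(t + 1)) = 1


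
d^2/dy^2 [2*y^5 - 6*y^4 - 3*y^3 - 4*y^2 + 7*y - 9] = 40*y^3 - 72*y^2 - 18*y - 8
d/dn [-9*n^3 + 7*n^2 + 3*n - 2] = -27*n^2 + 14*n + 3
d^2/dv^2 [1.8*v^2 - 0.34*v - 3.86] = 3.60000000000000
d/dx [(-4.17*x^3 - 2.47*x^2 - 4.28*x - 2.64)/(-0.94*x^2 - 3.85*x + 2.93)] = (3.9198*x^4 + 32.109*x^3 - 31.168*x^2 - 19.4374*x - 22.7044)/(0.8836*x^4 + 7.238*x^3 + 9.3141*x^2 - 22.561*x + 8.5849)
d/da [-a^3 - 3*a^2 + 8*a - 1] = -3*a^2 - 6*a + 8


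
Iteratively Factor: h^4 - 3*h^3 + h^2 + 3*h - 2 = (h - 1)*(h^3 - 2*h^2 - h + 2) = (h - 2)*(h - 1)*(h^2 - 1) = (h - 2)*(h - 1)*(h + 1)*(h - 1)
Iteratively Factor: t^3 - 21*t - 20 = (t + 1)*(t^2 - t - 20) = (t + 1)*(t + 4)*(t - 5)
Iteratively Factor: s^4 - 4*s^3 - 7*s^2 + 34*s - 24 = (s - 4)*(s^3 - 7*s + 6) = (s - 4)*(s - 2)*(s^2 + 2*s - 3) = (s - 4)*(s - 2)*(s - 1)*(s + 3)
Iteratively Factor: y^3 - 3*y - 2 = (y + 1)*(y^2 - y - 2) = (y - 2)*(y + 1)*(y + 1)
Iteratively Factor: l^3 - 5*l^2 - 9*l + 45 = (l - 5)*(l^2 - 9) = (l - 5)*(l - 3)*(l + 3)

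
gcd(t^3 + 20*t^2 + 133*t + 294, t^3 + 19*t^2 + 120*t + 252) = t^2 + 13*t + 42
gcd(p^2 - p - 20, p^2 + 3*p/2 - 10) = p + 4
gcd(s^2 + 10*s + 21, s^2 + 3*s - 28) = s + 7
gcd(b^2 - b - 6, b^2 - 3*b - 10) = b + 2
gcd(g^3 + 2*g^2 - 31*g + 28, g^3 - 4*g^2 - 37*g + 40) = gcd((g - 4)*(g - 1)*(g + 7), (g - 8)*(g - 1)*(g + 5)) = g - 1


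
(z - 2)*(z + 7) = z^2 + 5*z - 14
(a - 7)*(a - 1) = a^2 - 8*a + 7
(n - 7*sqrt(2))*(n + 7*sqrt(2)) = n^2 - 98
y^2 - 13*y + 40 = (y - 8)*(y - 5)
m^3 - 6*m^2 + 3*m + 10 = (m - 5)*(m - 2)*(m + 1)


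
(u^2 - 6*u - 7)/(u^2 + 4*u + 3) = (u - 7)/(u + 3)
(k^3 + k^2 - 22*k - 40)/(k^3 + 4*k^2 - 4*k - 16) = (k - 5)/(k - 2)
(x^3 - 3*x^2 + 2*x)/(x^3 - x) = (x - 2)/(x + 1)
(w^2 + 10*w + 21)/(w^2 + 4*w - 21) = (w + 3)/(w - 3)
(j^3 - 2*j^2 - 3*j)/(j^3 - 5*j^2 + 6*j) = (j + 1)/(j - 2)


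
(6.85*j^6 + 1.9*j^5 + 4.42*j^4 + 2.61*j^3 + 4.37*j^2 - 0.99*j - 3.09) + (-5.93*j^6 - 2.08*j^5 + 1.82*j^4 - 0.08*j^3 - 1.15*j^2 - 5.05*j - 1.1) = 0.92*j^6 - 0.18*j^5 + 6.24*j^4 + 2.53*j^3 + 3.22*j^2 - 6.04*j - 4.19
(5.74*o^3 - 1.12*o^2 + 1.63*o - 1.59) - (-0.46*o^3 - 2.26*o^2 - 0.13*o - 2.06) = 6.2*o^3 + 1.14*o^2 + 1.76*o + 0.47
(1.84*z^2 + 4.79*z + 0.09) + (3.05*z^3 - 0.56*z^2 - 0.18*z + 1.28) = 3.05*z^3 + 1.28*z^2 + 4.61*z + 1.37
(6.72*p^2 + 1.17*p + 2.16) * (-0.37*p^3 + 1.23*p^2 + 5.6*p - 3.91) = -2.4864*p^5 + 7.8327*p^4 + 38.2719*p^3 - 17.0664*p^2 + 7.5213*p - 8.4456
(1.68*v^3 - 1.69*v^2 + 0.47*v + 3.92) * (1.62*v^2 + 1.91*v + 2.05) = 2.7216*v^5 + 0.471*v^4 + 0.9775*v^3 + 3.7836*v^2 + 8.4507*v + 8.036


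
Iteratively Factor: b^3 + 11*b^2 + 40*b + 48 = (b + 3)*(b^2 + 8*b + 16) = (b + 3)*(b + 4)*(b + 4)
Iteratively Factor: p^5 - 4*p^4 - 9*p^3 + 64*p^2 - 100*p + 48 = (p + 4)*(p^4 - 8*p^3 + 23*p^2 - 28*p + 12) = (p - 2)*(p + 4)*(p^3 - 6*p^2 + 11*p - 6) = (p - 2)*(p - 1)*(p + 4)*(p^2 - 5*p + 6) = (p - 2)^2*(p - 1)*(p + 4)*(p - 3)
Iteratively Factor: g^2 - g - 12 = (g + 3)*(g - 4)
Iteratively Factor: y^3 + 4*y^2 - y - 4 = (y + 4)*(y^2 - 1) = (y - 1)*(y + 4)*(y + 1)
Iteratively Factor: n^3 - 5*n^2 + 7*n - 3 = (n - 1)*(n^2 - 4*n + 3) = (n - 1)^2*(n - 3)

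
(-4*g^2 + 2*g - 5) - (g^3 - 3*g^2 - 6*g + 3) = -g^3 - g^2 + 8*g - 8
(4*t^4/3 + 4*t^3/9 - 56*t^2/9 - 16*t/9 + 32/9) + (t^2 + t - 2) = 4*t^4/3 + 4*t^3/9 - 47*t^2/9 - 7*t/9 + 14/9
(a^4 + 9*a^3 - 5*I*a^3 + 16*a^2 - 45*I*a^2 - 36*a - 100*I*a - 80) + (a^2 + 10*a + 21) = a^4 + 9*a^3 - 5*I*a^3 + 17*a^2 - 45*I*a^2 - 26*a - 100*I*a - 59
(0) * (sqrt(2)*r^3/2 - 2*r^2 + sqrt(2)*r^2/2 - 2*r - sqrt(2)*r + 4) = 0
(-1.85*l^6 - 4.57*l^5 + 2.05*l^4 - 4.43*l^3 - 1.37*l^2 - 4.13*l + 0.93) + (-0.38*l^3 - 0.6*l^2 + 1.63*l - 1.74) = -1.85*l^6 - 4.57*l^5 + 2.05*l^4 - 4.81*l^3 - 1.97*l^2 - 2.5*l - 0.81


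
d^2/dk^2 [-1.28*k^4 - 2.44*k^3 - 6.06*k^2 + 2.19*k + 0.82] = -15.36*k^2 - 14.64*k - 12.12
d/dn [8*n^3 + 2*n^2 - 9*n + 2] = 24*n^2 + 4*n - 9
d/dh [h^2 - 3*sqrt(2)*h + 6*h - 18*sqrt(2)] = 2*h - 3*sqrt(2) + 6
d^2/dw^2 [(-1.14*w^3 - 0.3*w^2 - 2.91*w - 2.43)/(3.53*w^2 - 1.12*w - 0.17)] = (1.4210854715202e-14*w^5 - 5.32907051820075e-15*w^4 - 79.122858*w^3 - 184.062438*w^2 + 46.968066*w - 7.922082)/(43.986977*w^6 - 41.868624*w^5 + 6.929037*w^4 + 2.627744*w^3 - 0.333693*w^2 - 0.097104*w - 0.004913)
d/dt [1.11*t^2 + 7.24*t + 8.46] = 2.22*t + 7.24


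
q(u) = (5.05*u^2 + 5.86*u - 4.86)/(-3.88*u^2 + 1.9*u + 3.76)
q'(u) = (7.76*u - 1.9)*(5.05*u^2 + 5.86*u - 4.86)/(-3.88*u^2 + 1.9*u + 3.76)^2 + (10.1*u + 5.86)/(-3.88*u^2 + 1.9*u + 3.76)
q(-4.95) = -0.89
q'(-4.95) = 0.08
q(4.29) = -1.90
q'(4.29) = 0.18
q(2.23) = -2.95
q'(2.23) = 1.51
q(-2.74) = -0.56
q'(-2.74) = 0.29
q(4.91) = -1.81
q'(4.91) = 0.13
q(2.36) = -2.78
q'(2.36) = 1.19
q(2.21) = -2.98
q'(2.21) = 1.57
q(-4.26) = -0.83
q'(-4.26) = 0.11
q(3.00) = -2.28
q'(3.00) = 0.50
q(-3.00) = -0.62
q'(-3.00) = 0.24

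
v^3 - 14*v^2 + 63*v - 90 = (v - 6)*(v - 5)*(v - 3)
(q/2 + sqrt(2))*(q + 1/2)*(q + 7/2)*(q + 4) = q^4/2 + sqrt(2)*q^3 + 4*q^3 + 71*q^2/8 + 8*sqrt(2)*q^2 + 7*q/2 + 71*sqrt(2)*q/4 + 7*sqrt(2)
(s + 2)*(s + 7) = s^2 + 9*s + 14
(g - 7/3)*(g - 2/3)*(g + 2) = g^3 - g^2 - 40*g/9 + 28/9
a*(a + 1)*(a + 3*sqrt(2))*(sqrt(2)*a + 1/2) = sqrt(2)*a^4 + sqrt(2)*a^3 + 13*a^3/2 + 3*sqrt(2)*a^2/2 + 13*a^2/2 + 3*sqrt(2)*a/2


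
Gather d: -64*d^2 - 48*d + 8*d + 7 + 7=-64*d^2 - 40*d + 14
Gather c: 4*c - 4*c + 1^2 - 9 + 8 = 0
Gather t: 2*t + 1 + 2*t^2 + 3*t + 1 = 2*t^2 + 5*t + 2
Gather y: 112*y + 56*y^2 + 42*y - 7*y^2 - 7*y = 49*y^2 + 147*y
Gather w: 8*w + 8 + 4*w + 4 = 12*w + 12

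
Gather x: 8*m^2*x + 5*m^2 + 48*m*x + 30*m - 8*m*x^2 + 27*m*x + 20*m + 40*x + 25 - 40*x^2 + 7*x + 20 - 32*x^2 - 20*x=5*m^2 + 50*m + x^2*(-8*m - 72) + x*(8*m^2 + 75*m + 27) + 45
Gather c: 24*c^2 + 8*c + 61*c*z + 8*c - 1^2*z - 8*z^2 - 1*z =24*c^2 + c*(61*z + 16) - 8*z^2 - 2*z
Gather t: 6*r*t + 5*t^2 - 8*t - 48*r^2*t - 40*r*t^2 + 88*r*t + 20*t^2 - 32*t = t^2*(25 - 40*r) + t*(-48*r^2 + 94*r - 40)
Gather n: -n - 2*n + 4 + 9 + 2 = 15 - 3*n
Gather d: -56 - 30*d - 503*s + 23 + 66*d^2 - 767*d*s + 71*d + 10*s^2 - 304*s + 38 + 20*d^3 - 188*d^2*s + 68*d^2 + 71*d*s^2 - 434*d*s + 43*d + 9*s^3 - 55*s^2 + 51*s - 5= 20*d^3 + d^2*(134 - 188*s) + d*(71*s^2 - 1201*s + 84) + 9*s^3 - 45*s^2 - 756*s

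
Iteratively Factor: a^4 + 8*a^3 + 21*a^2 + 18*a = (a + 3)*(a^3 + 5*a^2 + 6*a) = (a + 3)^2*(a^2 + 2*a) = a*(a + 3)^2*(a + 2)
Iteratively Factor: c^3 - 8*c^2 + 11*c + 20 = (c - 5)*(c^2 - 3*c - 4) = (c - 5)*(c + 1)*(c - 4)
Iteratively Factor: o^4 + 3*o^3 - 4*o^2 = (o)*(o^3 + 3*o^2 - 4*o) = o*(o + 4)*(o^2 - o) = o^2*(o + 4)*(o - 1)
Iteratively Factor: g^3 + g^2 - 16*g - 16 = (g + 4)*(g^2 - 3*g - 4) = (g + 1)*(g + 4)*(g - 4)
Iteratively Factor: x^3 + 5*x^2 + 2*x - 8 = (x + 4)*(x^2 + x - 2) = (x + 2)*(x + 4)*(x - 1)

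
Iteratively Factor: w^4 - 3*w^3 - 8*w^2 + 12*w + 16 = (w + 1)*(w^3 - 4*w^2 - 4*w + 16) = (w + 1)*(w + 2)*(w^2 - 6*w + 8) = (w - 2)*(w + 1)*(w + 2)*(w - 4)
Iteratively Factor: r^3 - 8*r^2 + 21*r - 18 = (r - 3)*(r^2 - 5*r + 6) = (r - 3)^2*(r - 2)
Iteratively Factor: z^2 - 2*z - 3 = (z - 3)*(z + 1)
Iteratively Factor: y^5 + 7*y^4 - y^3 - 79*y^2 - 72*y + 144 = (y - 1)*(y^4 + 8*y^3 + 7*y^2 - 72*y - 144) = (y - 1)*(y + 4)*(y^3 + 4*y^2 - 9*y - 36) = (y - 1)*(y + 3)*(y + 4)*(y^2 + y - 12) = (y - 1)*(y + 3)*(y + 4)^2*(y - 3)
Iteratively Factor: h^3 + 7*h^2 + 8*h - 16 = (h + 4)*(h^2 + 3*h - 4) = (h - 1)*(h + 4)*(h + 4)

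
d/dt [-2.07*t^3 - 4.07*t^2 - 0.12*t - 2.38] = -6.21*t^2 - 8.14*t - 0.12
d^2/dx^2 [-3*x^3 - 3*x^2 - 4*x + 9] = -18*x - 6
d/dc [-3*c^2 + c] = 1 - 6*c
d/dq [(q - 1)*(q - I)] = 2*q - 1 - I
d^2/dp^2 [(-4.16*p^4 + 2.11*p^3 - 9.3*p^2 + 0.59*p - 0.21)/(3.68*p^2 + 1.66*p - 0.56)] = (-112.672768*p^6 - 152.475648*p^5 - 17.3422079999999*p^4 + 211.803096*p^3 - 159.479712*p^2 + 3.56832000000001*p - 6.75892)/(49.836032*p^6 + 67.441152*p^5 + 7.670592*p^4 - 15.951272*p^3 - 1.167264*p^2 + 1.561728*p - 0.175616)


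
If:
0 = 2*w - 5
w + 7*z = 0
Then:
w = 5/2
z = -5/14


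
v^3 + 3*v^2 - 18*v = v*(v - 3)*(v + 6)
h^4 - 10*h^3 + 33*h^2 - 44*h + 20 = (h - 5)*(h - 2)^2*(h - 1)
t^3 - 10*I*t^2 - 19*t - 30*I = (t - 6*I)*(t - 5*I)*(t + I)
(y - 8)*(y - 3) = y^2 - 11*y + 24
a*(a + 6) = a^2 + 6*a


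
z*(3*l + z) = 3*l*z + z^2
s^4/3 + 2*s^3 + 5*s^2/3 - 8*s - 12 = (s/3 + 1)*(s - 2)*(s + 2)*(s + 3)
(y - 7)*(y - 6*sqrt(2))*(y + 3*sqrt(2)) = y^3 - 7*y^2 - 3*sqrt(2)*y^2 - 36*y + 21*sqrt(2)*y + 252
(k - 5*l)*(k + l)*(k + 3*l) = k^3 - k^2*l - 17*k*l^2 - 15*l^3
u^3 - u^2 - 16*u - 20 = (u - 5)*(u + 2)^2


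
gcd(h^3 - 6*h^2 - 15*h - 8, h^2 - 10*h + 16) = h - 8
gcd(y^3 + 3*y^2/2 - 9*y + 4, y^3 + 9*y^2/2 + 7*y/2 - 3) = y - 1/2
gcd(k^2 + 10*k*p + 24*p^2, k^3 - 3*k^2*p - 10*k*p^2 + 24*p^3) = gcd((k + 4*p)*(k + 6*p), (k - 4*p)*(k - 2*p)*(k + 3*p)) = 1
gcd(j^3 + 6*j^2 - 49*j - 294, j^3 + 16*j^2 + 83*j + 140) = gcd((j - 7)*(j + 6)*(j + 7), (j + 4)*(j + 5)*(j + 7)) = j + 7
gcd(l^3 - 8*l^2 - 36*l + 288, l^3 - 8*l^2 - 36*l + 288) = l^3 - 8*l^2 - 36*l + 288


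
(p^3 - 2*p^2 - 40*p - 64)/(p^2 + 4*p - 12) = (p^3 - 2*p^2 - 40*p - 64)/(p^2 + 4*p - 12)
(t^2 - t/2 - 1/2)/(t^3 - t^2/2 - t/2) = 1/t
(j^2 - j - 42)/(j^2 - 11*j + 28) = (j + 6)/(j - 4)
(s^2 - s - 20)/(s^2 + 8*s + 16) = (s - 5)/(s + 4)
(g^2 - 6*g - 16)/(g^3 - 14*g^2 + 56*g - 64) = (g + 2)/(g^2 - 6*g + 8)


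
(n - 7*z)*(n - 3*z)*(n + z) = n^3 - 9*n^2*z + 11*n*z^2 + 21*z^3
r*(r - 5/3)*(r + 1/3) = r^3 - 4*r^2/3 - 5*r/9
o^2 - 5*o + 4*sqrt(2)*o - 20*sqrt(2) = (o - 5)*(o + 4*sqrt(2))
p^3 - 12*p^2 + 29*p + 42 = (p - 7)*(p - 6)*(p + 1)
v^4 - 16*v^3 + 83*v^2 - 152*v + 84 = (v - 7)*(v - 6)*(v - 2)*(v - 1)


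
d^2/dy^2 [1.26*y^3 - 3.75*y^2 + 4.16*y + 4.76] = 7.56*y - 7.5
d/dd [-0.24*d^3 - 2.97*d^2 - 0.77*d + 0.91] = -0.72*d^2 - 5.94*d - 0.77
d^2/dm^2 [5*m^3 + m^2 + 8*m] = 30*m + 2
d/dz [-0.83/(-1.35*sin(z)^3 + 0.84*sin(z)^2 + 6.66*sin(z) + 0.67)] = (-3.3615*sin(z)^2 + 1.3944*sin(z) + 5.5278)*cos(z)/(-1.35*sin(z)^3 + 0.84*sin(z)^2 + 6.66*sin(z) + 0.67)^2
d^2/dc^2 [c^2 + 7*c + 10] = 2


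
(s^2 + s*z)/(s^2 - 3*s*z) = (s + z)/(s - 3*z)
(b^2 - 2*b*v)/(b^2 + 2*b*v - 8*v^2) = b/(b + 4*v)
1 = 1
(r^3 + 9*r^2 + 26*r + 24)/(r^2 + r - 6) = (r^2 + 6*r + 8)/(r - 2)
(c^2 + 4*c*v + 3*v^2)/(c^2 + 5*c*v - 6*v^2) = (c^2 + 4*c*v + 3*v^2)/(c^2 + 5*c*v - 6*v^2)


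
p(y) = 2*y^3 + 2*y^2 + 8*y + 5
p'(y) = 6*y^2 + 4*y + 8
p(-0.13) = 3.99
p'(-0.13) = 7.58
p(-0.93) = -2.32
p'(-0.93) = 9.47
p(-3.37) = -75.79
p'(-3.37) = 62.66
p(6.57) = 711.08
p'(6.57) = 293.27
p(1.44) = 26.64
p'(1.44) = 26.20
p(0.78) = 13.41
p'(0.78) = 14.77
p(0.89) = 15.11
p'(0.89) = 16.31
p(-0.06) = 4.53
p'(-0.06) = 7.78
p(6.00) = 557.00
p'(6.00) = 248.00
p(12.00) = 3845.00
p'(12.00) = 920.00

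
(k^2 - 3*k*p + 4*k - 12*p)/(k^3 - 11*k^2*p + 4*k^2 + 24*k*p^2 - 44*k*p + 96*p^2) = 1/(k - 8*p)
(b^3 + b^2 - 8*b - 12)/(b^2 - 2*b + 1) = (b^3 + b^2 - 8*b - 12)/(b^2 - 2*b + 1)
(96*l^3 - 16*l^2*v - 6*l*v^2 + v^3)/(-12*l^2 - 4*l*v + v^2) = (-16*l^2 + v^2)/(2*l + v)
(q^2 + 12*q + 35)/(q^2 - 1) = (q^2 + 12*q + 35)/(q^2 - 1)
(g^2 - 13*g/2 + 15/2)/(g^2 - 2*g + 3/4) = 2*(g - 5)/(2*g - 1)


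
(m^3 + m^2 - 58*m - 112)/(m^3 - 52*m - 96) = (m + 7)/(m + 6)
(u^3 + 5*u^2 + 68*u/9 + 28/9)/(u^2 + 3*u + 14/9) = u + 2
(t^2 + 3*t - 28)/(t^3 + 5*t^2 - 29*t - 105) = (t - 4)/(t^2 - 2*t - 15)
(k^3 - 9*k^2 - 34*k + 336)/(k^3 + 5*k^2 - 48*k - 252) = (k - 8)/(k + 6)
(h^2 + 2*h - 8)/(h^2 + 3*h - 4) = (h - 2)/(h - 1)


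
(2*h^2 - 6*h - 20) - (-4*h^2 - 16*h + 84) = 6*h^2 + 10*h - 104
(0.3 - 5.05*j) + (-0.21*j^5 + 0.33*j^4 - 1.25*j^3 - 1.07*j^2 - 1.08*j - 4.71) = -0.21*j^5 + 0.33*j^4 - 1.25*j^3 - 1.07*j^2 - 6.13*j - 4.41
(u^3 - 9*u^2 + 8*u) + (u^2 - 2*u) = u^3 - 8*u^2 + 6*u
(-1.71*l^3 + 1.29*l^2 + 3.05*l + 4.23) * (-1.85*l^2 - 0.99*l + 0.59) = 3.1635*l^5 - 0.6936*l^4 - 7.9285*l^3 - 10.0839*l^2 - 2.3882*l + 2.4957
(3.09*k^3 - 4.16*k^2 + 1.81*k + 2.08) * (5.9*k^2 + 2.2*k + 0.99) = 18.231*k^5 - 17.746*k^4 + 4.5861*k^3 + 12.1356*k^2 + 6.3679*k + 2.0592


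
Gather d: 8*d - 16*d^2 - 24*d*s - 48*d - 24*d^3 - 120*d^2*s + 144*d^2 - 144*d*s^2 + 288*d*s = -24*d^3 + d^2*(128 - 120*s) + d*(-144*s^2 + 264*s - 40)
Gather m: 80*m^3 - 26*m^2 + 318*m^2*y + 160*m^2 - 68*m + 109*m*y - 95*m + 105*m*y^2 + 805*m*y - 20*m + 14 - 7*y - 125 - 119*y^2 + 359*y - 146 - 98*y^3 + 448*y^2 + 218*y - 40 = 80*m^3 + m^2*(318*y + 134) + m*(105*y^2 + 914*y - 183) - 98*y^3 + 329*y^2 + 570*y - 297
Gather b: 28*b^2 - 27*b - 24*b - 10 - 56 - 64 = 28*b^2 - 51*b - 130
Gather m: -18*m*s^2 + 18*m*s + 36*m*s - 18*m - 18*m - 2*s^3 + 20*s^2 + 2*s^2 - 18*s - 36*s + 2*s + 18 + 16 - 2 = m*(-18*s^2 + 54*s - 36) - 2*s^3 + 22*s^2 - 52*s + 32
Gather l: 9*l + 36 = 9*l + 36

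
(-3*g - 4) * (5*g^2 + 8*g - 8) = -15*g^3 - 44*g^2 - 8*g + 32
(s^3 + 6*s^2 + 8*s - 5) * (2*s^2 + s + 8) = 2*s^5 + 13*s^4 + 30*s^3 + 46*s^2 + 59*s - 40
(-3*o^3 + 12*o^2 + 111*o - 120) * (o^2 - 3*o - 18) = -3*o^5 + 21*o^4 + 129*o^3 - 669*o^2 - 1638*o + 2160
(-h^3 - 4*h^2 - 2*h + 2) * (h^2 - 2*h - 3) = -h^5 - 2*h^4 + 9*h^3 + 18*h^2 + 2*h - 6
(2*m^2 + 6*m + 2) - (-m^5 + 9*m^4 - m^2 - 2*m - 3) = m^5 - 9*m^4 + 3*m^2 + 8*m + 5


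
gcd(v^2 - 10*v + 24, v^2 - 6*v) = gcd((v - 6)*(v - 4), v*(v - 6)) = v - 6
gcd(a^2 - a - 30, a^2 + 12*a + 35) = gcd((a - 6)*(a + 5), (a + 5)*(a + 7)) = a + 5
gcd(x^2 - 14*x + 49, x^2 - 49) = x - 7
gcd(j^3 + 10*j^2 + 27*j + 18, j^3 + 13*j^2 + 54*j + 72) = j^2 + 9*j + 18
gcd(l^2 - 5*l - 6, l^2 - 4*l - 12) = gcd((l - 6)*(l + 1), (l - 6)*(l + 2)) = l - 6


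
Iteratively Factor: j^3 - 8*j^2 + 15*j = (j)*(j^2 - 8*j + 15) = j*(j - 3)*(j - 5)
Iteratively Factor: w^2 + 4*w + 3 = (w + 3)*(w + 1)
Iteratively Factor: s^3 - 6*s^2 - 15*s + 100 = (s - 5)*(s^2 - s - 20) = (s - 5)*(s + 4)*(s - 5)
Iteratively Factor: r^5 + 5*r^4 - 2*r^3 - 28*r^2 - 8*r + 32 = (r + 4)*(r^4 + r^3 - 6*r^2 - 4*r + 8) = (r - 2)*(r + 4)*(r^3 + 3*r^2 - 4) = (r - 2)*(r + 2)*(r + 4)*(r^2 + r - 2) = (r - 2)*(r + 2)^2*(r + 4)*(r - 1)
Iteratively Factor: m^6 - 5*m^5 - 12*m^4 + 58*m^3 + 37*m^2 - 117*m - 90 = (m + 1)*(m^5 - 6*m^4 - 6*m^3 + 64*m^2 - 27*m - 90) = (m - 5)*(m + 1)*(m^4 - m^3 - 11*m^2 + 9*m + 18) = (m - 5)*(m - 2)*(m + 1)*(m^3 + m^2 - 9*m - 9) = (m - 5)*(m - 2)*(m + 1)^2*(m^2 - 9) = (m - 5)*(m - 3)*(m - 2)*(m + 1)^2*(m + 3)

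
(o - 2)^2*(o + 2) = o^3 - 2*o^2 - 4*o + 8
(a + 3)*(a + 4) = a^2 + 7*a + 12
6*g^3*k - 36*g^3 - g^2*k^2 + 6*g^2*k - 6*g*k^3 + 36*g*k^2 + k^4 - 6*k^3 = (-6*g + k)*(-g + k)*(g + k)*(k - 6)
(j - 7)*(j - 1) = j^2 - 8*j + 7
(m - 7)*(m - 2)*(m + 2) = m^3 - 7*m^2 - 4*m + 28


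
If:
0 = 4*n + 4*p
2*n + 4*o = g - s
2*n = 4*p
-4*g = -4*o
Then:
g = -s/3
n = 0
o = -s/3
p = 0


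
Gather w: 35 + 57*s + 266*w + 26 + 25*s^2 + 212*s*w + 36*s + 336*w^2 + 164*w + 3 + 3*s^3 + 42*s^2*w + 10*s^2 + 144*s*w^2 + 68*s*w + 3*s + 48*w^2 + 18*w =3*s^3 + 35*s^2 + 96*s + w^2*(144*s + 384) + w*(42*s^2 + 280*s + 448) + 64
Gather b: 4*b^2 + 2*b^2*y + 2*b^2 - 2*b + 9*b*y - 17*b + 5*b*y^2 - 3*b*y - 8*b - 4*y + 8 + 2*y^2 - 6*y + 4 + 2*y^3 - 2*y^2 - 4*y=b^2*(2*y + 6) + b*(5*y^2 + 6*y - 27) + 2*y^3 - 14*y + 12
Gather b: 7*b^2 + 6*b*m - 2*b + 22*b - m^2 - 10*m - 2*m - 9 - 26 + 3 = 7*b^2 + b*(6*m + 20) - m^2 - 12*m - 32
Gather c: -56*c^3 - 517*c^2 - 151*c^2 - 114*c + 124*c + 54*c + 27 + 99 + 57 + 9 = -56*c^3 - 668*c^2 + 64*c + 192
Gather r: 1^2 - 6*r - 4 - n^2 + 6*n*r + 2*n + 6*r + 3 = -n^2 + 6*n*r + 2*n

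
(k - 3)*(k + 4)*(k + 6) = k^3 + 7*k^2 - 6*k - 72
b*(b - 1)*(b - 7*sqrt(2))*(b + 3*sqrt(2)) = b^4 - 4*sqrt(2)*b^3 - b^3 - 42*b^2 + 4*sqrt(2)*b^2 + 42*b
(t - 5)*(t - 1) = t^2 - 6*t + 5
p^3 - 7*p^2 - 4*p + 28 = (p - 7)*(p - 2)*(p + 2)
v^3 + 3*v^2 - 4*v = v*(v - 1)*(v + 4)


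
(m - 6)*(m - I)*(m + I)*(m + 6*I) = m^4 - 6*m^3 + 6*I*m^3 + m^2 - 36*I*m^2 - 6*m + 6*I*m - 36*I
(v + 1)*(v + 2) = v^2 + 3*v + 2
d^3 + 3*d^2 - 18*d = d*(d - 3)*(d + 6)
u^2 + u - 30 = (u - 5)*(u + 6)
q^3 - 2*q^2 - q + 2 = (q - 2)*(q - 1)*(q + 1)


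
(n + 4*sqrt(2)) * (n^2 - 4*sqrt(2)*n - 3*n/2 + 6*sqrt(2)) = n^3 - 3*n^2/2 - 32*n + 48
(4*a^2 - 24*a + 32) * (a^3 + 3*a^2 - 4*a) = 4*a^5 - 12*a^4 - 56*a^3 + 192*a^2 - 128*a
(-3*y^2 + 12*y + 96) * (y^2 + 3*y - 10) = -3*y^4 + 3*y^3 + 162*y^2 + 168*y - 960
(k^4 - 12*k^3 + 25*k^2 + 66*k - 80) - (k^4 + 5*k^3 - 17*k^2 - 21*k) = -17*k^3 + 42*k^2 + 87*k - 80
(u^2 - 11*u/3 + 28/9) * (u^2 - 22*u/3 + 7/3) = u^4 - 11*u^3 + 97*u^2/3 - 847*u/27 + 196/27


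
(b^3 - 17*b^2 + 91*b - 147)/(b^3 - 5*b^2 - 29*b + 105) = (b - 7)/(b + 5)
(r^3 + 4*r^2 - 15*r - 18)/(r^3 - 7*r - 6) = (r + 6)/(r + 2)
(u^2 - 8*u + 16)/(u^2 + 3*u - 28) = (u - 4)/(u + 7)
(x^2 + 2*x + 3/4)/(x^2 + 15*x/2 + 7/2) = (x + 3/2)/(x + 7)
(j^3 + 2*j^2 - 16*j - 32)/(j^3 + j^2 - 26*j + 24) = (j^2 + 6*j + 8)/(j^2 + 5*j - 6)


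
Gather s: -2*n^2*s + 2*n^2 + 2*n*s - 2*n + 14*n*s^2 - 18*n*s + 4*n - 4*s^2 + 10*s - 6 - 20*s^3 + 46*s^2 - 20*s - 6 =2*n^2 + 2*n - 20*s^3 + s^2*(14*n + 42) + s*(-2*n^2 - 16*n - 10) - 12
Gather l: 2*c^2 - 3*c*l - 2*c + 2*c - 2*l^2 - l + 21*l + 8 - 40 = 2*c^2 - 2*l^2 + l*(20 - 3*c) - 32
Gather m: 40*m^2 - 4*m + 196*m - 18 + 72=40*m^2 + 192*m + 54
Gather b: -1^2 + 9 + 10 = 18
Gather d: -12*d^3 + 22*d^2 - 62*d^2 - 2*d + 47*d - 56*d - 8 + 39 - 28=-12*d^3 - 40*d^2 - 11*d + 3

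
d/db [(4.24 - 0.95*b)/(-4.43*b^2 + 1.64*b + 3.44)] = (-4.2085*b^2 + 37.5664*b - 10.2216)/(19.6249*b^4 - 14.5304*b^3 - 27.7888*b^2 + 11.2832*b + 11.8336)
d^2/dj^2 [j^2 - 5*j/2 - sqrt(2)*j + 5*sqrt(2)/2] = 2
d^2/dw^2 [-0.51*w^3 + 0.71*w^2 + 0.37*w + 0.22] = 1.42 - 3.06*w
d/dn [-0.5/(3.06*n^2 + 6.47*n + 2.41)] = (3.06*n + 3.235)/(3.06*n^2 + 6.47*n + 2.41)^2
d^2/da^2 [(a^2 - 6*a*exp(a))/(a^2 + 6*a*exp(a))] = 12*(-a^2 + 6*a*exp(a) + 2*a - 12*exp(a) - 2)*exp(a)/(a^3 + 18*a^2*exp(a) + 108*a*exp(2*a) + 216*exp(3*a))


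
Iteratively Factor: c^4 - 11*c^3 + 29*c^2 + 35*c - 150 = (c - 5)*(c^3 - 6*c^2 - c + 30) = (c - 5)^2*(c^2 - c - 6) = (c - 5)^2*(c + 2)*(c - 3)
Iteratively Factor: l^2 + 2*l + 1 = (l + 1)*(l + 1)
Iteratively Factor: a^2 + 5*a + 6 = (a + 2)*(a + 3)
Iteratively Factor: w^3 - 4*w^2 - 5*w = (w)*(w^2 - 4*w - 5) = w*(w + 1)*(w - 5)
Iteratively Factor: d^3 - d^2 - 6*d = (d)*(d^2 - d - 6) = d*(d - 3)*(d + 2)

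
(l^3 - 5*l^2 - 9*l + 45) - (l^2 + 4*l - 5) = l^3 - 6*l^2 - 13*l + 50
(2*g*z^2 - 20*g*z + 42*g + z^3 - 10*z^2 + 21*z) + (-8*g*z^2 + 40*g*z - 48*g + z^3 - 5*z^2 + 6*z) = -6*g*z^2 + 20*g*z - 6*g + 2*z^3 - 15*z^2 + 27*z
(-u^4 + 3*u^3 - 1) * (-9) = 9*u^4 - 27*u^3 + 9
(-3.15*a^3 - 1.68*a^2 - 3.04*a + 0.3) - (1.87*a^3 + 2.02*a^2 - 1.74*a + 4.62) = -5.02*a^3 - 3.7*a^2 - 1.3*a - 4.32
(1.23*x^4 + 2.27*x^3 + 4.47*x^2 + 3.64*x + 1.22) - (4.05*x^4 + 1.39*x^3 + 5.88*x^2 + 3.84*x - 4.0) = -2.82*x^4 + 0.88*x^3 - 1.41*x^2 - 0.2*x + 5.22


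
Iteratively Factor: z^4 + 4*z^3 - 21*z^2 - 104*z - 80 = (z + 1)*(z^3 + 3*z^2 - 24*z - 80) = (z + 1)*(z + 4)*(z^2 - z - 20) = (z - 5)*(z + 1)*(z + 4)*(z + 4)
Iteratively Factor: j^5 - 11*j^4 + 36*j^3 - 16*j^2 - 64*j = (j - 4)*(j^4 - 7*j^3 + 8*j^2 + 16*j) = (j - 4)*(j + 1)*(j^3 - 8*j^2 + 16*j) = (j - 4)^2*(j + 1)*(j^2 - 4*j) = j*(j - 4)^2*(j + 1)*(j - 4)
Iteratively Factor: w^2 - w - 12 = (w - 4)*(w + 3)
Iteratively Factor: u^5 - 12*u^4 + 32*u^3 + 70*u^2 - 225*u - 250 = (u + 1)*(u^4 - 13*u^3 + 45*u^2 + 25*u - 250) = (u - 5)*(u + 1)*(u^3 - 8*u^2 + 5*u + 50) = (u - 5)^2*(u + 1)*(u^2 - 3*u - 10) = (u - 5)^2*(u + 1)*(u + 2)*(u - 5)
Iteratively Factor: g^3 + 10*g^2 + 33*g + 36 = (g + 4)*(g^2 + 6*g + 9) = (g + 3)*(g + 4)*(g + 3)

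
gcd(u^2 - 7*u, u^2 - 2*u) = u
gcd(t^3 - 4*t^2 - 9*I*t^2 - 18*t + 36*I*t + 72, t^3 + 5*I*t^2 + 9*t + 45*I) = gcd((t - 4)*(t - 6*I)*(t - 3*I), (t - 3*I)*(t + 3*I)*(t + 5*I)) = t - 3*I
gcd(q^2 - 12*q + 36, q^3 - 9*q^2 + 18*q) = q - 6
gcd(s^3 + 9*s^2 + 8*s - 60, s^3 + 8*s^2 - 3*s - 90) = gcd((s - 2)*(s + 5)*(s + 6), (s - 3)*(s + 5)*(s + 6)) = s^2 + 11*s + 30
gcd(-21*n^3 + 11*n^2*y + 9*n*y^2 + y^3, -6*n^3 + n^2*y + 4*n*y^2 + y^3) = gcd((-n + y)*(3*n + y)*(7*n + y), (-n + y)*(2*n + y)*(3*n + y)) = -3*n^2 + 2*n*y + y^2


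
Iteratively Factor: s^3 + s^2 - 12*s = (s - 3)*(s^2 + 4*s) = s*(s - 3)*(s + 4)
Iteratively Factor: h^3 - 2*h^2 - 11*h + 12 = (h - 4)*(h^2 + 2*h - 3) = (h - 4)*(h + 3)*(h - 1)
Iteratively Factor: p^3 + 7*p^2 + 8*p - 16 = (p + 4)*(p^2 + 3*p - 4) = (p - 1)*(p + 4)*(p + 4)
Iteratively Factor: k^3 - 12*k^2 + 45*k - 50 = (k - 2)*(k^2 - 10*k + 25) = (k - 5)*(k - 2)*(k - 5)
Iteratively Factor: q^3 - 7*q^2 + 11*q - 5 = (q - 5)*(q^2 - 2*q + 1) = (q - 5)*(q - 1)*(q - 1)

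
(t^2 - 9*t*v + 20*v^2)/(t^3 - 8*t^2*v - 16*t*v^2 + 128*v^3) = (t - 5*v)/(t^2 - 4*t*v - 32*v^2)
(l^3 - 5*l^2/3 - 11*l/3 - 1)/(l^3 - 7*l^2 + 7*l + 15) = (l + 1/3)/(l - 5)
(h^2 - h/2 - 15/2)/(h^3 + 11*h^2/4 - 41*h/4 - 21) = 2*(2*h + 5)/(4*h^2 + 23*h + 28)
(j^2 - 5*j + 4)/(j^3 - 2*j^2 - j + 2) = (j - 4)/(j^2 - j - 2)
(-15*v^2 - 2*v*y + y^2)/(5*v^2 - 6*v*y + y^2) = (3*v + y)/(-v + y)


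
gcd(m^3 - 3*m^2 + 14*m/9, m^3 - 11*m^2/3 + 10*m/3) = m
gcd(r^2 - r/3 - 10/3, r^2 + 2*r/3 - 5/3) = r + 5/3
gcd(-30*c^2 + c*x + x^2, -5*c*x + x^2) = -5*c + x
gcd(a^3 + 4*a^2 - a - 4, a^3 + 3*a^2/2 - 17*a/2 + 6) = a^2 + 3*a - 4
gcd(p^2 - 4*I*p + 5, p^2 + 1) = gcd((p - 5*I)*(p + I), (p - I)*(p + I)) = p + I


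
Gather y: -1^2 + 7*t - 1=7*t - 2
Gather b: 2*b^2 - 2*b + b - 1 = 2*b^2 - b - 1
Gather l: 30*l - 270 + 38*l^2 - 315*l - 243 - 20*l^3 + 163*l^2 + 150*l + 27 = -20*l^3 + 201*l^2 - 135*l - 486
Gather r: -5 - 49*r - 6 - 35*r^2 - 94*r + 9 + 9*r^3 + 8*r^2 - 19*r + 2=9*r^3 - 27*r^2 - 162*r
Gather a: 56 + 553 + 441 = 1050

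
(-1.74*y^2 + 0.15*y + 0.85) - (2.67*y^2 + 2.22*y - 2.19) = -4.41*y^2 - 2.07*y + 3.04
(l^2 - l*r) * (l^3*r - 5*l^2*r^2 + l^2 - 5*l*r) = l^5*r - 6*l^4*r^2 + l^4 + 5*l^3*r^3 - 6*l^3*r + 5*l^2*r^2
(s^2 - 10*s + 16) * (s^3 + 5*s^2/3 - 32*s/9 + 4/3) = s^5 - 25*s^4/3 - 38*s^3/9 + 572*s^2/9 - 632*s/9 + 64/3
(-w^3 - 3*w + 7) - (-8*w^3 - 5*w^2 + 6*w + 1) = 7*w^3 + 5*w^2 - 9*w + 6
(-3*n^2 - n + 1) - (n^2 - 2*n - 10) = -4*n^2 + n + 11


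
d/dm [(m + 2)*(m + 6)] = 2*m + 8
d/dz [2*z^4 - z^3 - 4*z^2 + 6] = z*(8*z^2 - 3*z - 8)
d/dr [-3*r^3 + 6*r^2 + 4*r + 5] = -9*r^2 + 12*r + 4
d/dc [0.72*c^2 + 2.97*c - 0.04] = 1.44*c + 2.97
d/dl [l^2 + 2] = 2*l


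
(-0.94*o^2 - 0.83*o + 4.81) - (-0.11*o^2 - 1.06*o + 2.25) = -0.83*o^2 + 0.23*o + 2.56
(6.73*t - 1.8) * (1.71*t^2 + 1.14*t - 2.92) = 11.5083*t^3 + 4.5942*t^2 - 21.7036*t + 5.256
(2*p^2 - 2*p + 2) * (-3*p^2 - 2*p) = -6*p^4 + 2*p^3 - 2*p^2 - 4*p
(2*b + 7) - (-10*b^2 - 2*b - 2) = 10*b^2 + 4*b + 9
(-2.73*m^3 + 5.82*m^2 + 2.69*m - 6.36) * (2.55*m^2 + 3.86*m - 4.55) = -6.9615*m^5 + 4.3032*m^4 + 41.7462*m^3 - 32.3156*m^2 - 36.7891*m + 28.938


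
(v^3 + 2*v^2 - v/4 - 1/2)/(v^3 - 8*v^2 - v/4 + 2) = (v + 2)/(v - 8)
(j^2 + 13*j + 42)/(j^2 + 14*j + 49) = (j + 6)/(j + 7)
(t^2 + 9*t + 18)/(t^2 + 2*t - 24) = (t + 3)/(t - 4)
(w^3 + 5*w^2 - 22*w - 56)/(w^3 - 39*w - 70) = (w^2 + 3*w - 28)/(w^2 - 2*w - 35)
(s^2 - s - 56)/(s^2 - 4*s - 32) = (s + 7)/(s + 4)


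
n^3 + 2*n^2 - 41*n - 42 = (n - 6)*(n + 1)*(n + 7)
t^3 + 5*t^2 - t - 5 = (t - 1)*(t + 1)*(t + 5)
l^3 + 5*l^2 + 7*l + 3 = (l + 1)^2*(l + 3)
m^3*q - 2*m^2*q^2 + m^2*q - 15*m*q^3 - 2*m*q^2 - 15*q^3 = (m - 5*q)*(m + 3*q)*(m*q + q)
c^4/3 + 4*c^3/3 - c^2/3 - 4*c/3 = c*(c/3 + 1/3)*(c - 1)*(c + 4)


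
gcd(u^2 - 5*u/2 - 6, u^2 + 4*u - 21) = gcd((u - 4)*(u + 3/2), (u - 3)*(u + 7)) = 1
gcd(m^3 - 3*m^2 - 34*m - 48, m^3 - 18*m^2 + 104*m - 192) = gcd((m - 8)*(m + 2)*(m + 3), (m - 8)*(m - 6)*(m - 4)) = m - 8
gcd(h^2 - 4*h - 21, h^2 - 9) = h + 3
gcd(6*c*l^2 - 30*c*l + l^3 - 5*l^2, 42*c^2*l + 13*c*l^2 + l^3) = 6*c*l + l^2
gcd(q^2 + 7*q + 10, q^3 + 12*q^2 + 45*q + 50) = q^2 + 7*q + 10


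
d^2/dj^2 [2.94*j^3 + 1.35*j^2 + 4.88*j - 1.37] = 17.64*j + 2.7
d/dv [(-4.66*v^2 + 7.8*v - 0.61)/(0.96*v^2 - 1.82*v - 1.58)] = (0.993200000000002*v^2 + 15.8968*v - 13.4342)/(0.9216*v^4 - 3.4944*v^3 + 0.2788*v^2 + 5.7512*v + 2.4964)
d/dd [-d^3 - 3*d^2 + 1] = 3*d*(-d - 2)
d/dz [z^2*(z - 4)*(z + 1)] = z*(4*z^2 - 9*z - 8)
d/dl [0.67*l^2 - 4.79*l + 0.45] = 1.34*l - 4.79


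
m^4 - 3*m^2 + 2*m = m*(m - 1)^2*(m + 2)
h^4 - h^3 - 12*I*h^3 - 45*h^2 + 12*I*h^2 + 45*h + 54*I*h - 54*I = (h - 1)*(h - 6*I)*(h - 3*I)^2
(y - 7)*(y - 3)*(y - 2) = y^3 - 12*y^2 + 41*y - 42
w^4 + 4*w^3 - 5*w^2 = w^2*(w - 1)*(w + 5)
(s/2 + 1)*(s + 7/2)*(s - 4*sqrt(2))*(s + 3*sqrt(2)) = s^4/2 - sqrt(2)*s^3/2 + 11*s^3/4 - 17*s^2/2 - 11*sqrt(2)*s^2/4 - 66*s - 7*sqrt(2)*s/2 - 84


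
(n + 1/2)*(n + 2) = n^2 + 5*n/2 + 1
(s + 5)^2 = s^2 + 10*s + 25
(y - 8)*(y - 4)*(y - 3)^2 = y^4 - 18*y^3 + 113*y^2 - 300*y + 288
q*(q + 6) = q^2 + 6*q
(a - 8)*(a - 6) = a^2 - 14*a + 48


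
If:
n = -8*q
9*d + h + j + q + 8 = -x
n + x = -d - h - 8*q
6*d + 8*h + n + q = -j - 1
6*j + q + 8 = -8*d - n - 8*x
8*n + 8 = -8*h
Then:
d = -421/406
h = 1203/1421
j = 92/1421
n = -2624/1421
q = 328/1421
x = 541/2842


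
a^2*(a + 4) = a^3 + 4*a^2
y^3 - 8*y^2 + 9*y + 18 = (y - 6)*(y - 3)*(y + 1)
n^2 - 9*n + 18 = (n - 6)*(n - 3)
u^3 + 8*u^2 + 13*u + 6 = (u + 1)^2*(u + 6)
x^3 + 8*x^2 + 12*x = x*(x + 2)*(x + 6)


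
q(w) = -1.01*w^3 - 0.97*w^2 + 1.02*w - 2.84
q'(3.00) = -32.07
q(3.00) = -35.78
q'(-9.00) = -226.95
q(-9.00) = 645.70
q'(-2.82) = -17.60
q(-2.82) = 9.22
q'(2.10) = -16.42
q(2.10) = -14.33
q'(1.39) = -7.53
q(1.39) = -6.01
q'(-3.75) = -34.31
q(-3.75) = 32.96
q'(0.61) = -1.29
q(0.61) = -2.81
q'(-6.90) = -129.85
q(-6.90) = 275.73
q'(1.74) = -11.53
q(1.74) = -9.32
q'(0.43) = -0.37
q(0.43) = -2.66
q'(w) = -3.03*w^2 - 1.94*w + 1.02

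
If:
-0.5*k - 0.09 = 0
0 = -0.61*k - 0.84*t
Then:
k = -0.18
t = 0.13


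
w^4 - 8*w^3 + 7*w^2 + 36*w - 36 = (w - 6)*(w - 3)*(w - 1)*(w + 2)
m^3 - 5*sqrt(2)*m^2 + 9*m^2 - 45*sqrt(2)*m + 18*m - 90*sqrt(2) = (m + 3)*(m + 6)*(m - 5*sqrt(2))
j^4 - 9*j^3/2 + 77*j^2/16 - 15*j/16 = j*(j - 3)*(j - 5/4)*(j - 1/4)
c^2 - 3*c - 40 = (c - 8)*(c + 5)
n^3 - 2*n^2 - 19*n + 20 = (n - 5)*(n - 1)*(n + 4)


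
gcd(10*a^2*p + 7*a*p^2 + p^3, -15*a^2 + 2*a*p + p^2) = 5*a + p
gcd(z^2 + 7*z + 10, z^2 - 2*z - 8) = z + 2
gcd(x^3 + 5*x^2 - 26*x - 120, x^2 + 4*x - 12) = x + 6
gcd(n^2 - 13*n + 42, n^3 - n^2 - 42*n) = n - 7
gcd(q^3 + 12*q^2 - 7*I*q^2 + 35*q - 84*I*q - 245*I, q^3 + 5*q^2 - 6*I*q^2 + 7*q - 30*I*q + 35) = q^2 + q*(5 - 7*I) - 35*I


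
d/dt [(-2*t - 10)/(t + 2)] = 6/(t + 2)^2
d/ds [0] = 0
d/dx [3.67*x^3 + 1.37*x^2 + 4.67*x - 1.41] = 11.01*x^2 + 2.74*x + 4.67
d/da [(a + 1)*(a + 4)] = 2*a + 5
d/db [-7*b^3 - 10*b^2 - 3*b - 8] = -21*b^2 - 20*b - 3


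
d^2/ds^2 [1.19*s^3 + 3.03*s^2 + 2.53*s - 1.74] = 7.14*s + 6.06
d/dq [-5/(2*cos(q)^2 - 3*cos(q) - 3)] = 5*(3 - 4*cos(q))*sin(q)/(3*cos(q) - cos(2*q) + 2)^2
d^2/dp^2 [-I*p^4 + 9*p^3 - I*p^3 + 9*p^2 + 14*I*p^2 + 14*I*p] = -12*I*p^2 + 6*p*(9 - I) + 18 + 28*I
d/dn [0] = 0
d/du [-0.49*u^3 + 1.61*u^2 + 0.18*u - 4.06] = -1.47*u^2 + 3.22*u + 0.18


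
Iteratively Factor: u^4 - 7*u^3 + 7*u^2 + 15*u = (u - 3)*(u^3 - 4*u^2 - 5*u) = (u - 5)*(u - 3)*(u^2 + u) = u*(u - 5)*(u - 3)*(u + 1)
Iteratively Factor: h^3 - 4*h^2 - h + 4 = (h - 1)*(h^2 - 3*h - 4) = (h - 1)*(h + 1)*(h - 4)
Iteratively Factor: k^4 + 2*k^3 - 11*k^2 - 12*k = (k)*(k^3 + 2*k^2 - 11*k - 12) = k*(k + 4)*(k^2 - 2*k - 3) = k*(k - 3)*(k + 4)*(k + 1)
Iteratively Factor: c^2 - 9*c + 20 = (c - 5)*(c - 4)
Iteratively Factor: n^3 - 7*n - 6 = (n + 1)*(n^2 - n - 6) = (n - 3)*(n + 1)*(n + 2)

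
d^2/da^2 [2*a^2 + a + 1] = 4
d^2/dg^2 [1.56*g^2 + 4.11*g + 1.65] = 3.12000000000000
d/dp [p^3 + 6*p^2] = 3*p*(p + 4)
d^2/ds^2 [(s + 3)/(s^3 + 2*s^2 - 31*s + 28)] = 2*((s + 3)*(3*s^2 + 4*s - 31)^2 + (-3*s^2 - 4*s - (s + 3)*(3*s + 2) + 31)*(s^3 + 2*s^2 - 31*s + 28))/(s^3 + 2*s^2 - 31*s + 28)^3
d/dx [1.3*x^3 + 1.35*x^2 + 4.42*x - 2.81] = 3.9*x^2 + 2.7*x + 4.42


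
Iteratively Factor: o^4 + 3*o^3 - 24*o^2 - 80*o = (o + 4)*(o^3 - o^2 - 20*o) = (o - 5)*(o + 4)*(o^2 + 4*o) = (o - 5)*(o + 4)^2*(o)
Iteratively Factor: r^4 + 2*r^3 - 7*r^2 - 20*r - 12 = (r + 2)*(r^3 - 7*r - 6) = (r + 2)^2*(r^2 - 2*r - 3) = (r - 3)*(r + 2)^2*(r + 1)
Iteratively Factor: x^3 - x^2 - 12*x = (x - 4)*(x^2 + 3*x) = (x - 4)*(x + 3)*(x)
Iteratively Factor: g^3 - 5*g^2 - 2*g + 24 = (g - 4)*(g^2 - g - 6) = (g - 4)*(g - 3)*(g + 2)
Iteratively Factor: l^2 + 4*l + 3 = (l + 1)*(l + 3)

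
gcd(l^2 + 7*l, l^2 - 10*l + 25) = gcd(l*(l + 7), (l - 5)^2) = 1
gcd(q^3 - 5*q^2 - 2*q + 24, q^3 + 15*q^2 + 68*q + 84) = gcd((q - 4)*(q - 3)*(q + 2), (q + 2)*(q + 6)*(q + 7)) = q + 2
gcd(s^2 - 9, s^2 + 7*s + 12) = s + 3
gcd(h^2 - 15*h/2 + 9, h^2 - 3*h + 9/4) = h - 3/2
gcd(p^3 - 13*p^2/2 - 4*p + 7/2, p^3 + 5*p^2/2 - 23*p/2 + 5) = p - 1/2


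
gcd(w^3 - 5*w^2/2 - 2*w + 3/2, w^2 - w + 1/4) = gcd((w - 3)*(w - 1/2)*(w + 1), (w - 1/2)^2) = w - 1/2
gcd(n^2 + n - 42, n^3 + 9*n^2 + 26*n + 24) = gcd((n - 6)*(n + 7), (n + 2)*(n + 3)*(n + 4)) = 1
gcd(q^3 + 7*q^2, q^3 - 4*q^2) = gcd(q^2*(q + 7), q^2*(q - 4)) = q^2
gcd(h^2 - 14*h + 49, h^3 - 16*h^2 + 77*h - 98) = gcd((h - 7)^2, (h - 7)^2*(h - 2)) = h^2 - 14*h + 49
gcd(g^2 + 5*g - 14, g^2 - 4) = g - 2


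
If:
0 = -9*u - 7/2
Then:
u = -7/18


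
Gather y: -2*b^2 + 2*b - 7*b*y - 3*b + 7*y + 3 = -2*b^2 - b + y*(7 - 7*b) + 3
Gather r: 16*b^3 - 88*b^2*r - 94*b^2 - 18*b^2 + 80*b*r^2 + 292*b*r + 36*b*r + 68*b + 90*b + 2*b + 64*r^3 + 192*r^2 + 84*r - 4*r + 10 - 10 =16*b^3 - 112*b^2 + 160*b + 64*r^3 + r^2*(80*b + 192) + r*(-88*b^2 + 328*b + 80)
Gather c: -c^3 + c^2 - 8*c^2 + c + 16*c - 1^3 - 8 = -c^3 - 7*c^2 + 17*c - 9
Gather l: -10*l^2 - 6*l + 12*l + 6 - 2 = -10*l^2 + 6*l + 4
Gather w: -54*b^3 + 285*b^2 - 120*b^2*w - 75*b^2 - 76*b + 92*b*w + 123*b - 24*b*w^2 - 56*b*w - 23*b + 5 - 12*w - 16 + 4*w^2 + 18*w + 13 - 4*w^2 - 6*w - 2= -54*b^3 + 210*b^2 - 24*b*w^2 + 24*b + w*(-120*b^2 + 36*b)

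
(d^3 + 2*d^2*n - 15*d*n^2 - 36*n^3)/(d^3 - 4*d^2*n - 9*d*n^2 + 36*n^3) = (d + 3*n)/(d - 3*n)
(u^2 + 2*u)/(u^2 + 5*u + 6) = u/(u + 3)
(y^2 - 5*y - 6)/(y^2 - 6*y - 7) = (y - 6)/(y - 7)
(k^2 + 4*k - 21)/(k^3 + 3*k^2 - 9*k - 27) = (k + 7)/(k^2 + 6*k + 9)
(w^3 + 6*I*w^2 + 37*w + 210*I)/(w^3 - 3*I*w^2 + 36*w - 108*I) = (w^2 + 12*I*w - 35)/(w^2 + 3*I*w + 18)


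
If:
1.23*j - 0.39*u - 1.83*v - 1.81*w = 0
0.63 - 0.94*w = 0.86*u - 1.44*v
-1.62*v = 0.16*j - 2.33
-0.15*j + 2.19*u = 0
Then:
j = 4.42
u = 0.30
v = 1.00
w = 1.93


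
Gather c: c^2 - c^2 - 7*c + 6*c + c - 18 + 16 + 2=0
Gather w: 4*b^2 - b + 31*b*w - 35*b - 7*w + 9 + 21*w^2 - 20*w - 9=4*b^2 - 36*b + 21*w^2 + w*(31*b - 27)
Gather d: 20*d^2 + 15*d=20*d^2 + 15*d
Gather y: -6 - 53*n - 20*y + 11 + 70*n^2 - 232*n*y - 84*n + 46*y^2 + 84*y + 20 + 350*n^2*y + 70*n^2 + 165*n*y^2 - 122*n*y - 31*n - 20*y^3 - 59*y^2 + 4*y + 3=140*n^2 - 168*n - 20*y^3 + y^2*(165*n - 13) + y*(350*n^2 - 354*n + 68) + 28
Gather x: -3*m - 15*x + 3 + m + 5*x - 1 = -2*m - 10*x + 2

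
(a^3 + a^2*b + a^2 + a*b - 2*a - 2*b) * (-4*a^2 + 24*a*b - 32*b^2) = -4*a^5 + 20*a^4*b - 4*a^4 - 8*a^3*b^2 + 20*a^3*b + 8*a^3 - 32*a^2*b^3 - 8*a^2*b^2 - 40*a^2*b - 32*a*b^3 + 16*a*b^2 + 64*b^3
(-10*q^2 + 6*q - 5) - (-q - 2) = -10*q^2 + 7*q - 3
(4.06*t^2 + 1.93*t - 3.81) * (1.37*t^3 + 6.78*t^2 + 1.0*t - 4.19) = 5.5622*t^5 + 30.1709*t^4 + 11.9257*t^3 - 40.9132*t^2 - 11.8967*t + 15.9639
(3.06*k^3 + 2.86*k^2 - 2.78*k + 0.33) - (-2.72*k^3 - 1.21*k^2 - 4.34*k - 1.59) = 5.78*k^3 + 4.07*k^2 + 1.56*k + 1.92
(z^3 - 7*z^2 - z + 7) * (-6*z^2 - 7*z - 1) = -6*z^5 + 35*z^4 + 54*z^3 - 28*z^2 - 48*z - 7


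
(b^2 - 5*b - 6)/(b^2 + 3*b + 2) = (b - 6)/(b + 2)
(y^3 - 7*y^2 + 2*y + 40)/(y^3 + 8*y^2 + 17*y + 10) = (y^2 - 9*y + 20)/(y^2 + 6*y + 5)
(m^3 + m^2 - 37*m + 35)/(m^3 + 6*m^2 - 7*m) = (m - 5)/m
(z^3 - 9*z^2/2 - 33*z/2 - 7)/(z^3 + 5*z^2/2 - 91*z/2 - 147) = (2*z^2 + 5*z + 2)/(2*z^2 + 19*z + 42)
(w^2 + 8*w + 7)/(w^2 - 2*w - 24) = (w^2 + 8*w + 7)/(w^2 - 2*w - 24)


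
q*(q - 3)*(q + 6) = q^3 + 3*q^2 - 18*q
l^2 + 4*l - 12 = (l - 2)*(l + 6)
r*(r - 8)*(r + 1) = r^3 - 7*r^2 - 8*r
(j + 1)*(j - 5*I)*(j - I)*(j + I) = j^4 + j^3 - 5*I*j^3 + j^2 - 5*I*j^2 + j - 5*I*j - 5*I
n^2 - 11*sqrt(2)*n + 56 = (n - 7*sqrt(2))*(n - 4*sqrt(2))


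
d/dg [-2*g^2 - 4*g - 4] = -4*g - 4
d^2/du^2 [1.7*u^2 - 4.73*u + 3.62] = 3.40000000000000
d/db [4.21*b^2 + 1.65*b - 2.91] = 8.42*b + 1.65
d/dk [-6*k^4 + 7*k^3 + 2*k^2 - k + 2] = -24*k^3 + 21*k^2 + 4*k - 1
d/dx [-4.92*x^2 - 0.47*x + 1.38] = -9.84*x - 0.47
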